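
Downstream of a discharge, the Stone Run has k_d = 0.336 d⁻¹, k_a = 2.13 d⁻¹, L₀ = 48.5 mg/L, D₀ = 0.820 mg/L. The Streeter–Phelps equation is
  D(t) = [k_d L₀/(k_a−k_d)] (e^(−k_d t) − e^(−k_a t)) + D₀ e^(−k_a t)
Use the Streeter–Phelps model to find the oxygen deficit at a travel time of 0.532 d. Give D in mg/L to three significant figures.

D ≈ 4.94 mg/L

k_d L₀/(k_a−k_d) = 0.336×48.5/(2.13−0.336) = 16.30/1.794 = 9.084 mg/L.
e^(−k_d t) = e^(−0.336×0.5320) = 0.8363; e^(−k_a t) = e^(−2.13×0.5320) = 0.3220.
D = 9.084 × (0.8363 − 0.3220) + 0.820 × 0.3220 = 4.672 + 0.2641 = 4.936 mg/L.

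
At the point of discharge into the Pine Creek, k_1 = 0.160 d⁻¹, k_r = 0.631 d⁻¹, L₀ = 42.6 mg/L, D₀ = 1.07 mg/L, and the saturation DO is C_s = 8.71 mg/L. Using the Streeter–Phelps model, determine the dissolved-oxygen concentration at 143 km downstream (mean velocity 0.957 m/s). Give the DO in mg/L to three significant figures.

DO ≈ 2.24 mg/L

Travel time t = x/v = 143 km / (0.957 m/s) = 143000 m / 0.957 m/s = 149400 s = 1.729 d.
k_1 L₀/(k_r−k_1) = 0.160×42.6/(0.631−0.160) = 6.816/0.4710 = 14.47 mg/L.
e^(−k_1 t) = e^(−0.160×1.729) = 0.7583; e^(−k_r t) = e^(−0.631×1.729) = 0.3358.
D = 14.47 × (0.7583 − 0.3358) + 1.07 × 0.3358 = 6.114 + 0.3593 = 6.473 mg/L.
DO = C_s − D = 8.71 − 6.473 = 2.237 mg/L.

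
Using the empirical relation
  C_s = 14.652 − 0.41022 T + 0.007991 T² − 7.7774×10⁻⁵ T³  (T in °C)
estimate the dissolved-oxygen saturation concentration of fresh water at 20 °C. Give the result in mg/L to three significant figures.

C_s = 14.652 − 0.41022×20 + 0.007991×20² − 7.7774×10⁻⁵×20³ = 9.022 mg/L.

C_s ≈ 9.02 mg/L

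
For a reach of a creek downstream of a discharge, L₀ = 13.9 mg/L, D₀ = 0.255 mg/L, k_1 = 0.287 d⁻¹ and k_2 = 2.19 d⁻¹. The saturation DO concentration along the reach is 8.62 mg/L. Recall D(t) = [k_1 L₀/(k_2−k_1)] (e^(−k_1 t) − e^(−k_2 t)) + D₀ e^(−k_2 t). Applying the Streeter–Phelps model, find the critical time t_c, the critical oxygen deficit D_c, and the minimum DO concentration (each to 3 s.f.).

t_c ≈ 1.00 d; D_c ≈ 1.37 mg/L; min DO ≈ 7.25 mg/L

t_c = [1/(k_2−k_1)] ln[(k_2/k_1)(1 − D₀(k_2−k_1)/(k_1 L₀))]
= [1/(2.19−0.287)] ln[(2.19/0.287)(1 − 0.255×1.903/(0.287×13.9))]
= (1/1.903) ln[7.631 × 0.8784] = 0.5255 × ln(6.702) = 0.5255 × 1.902 = 0.9997 d.
L(t_c) = L₀ e^(−k_1 t_c) = 13.9 × 0.7506 = 10.43 mg/L, and at the critical point k_2 D_c = k_1 L, so D_c = (0.287/2.19) × 10.43 = 1.367 mg/L.
Minimum DO = C_s − D_c = 8.62 − 1.367 = 7.253 mg/L.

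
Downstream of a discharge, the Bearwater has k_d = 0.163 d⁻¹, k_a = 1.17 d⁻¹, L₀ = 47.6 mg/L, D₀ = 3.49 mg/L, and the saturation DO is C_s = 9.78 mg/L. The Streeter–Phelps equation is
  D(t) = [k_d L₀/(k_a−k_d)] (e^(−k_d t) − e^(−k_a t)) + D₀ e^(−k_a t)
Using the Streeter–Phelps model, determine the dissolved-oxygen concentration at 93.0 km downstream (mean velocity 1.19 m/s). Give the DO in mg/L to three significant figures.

Travel time t = x/v = 93.0 km / (1.19 m/s) = 93000 m / 1.19 m/s = 78150 s = 0.9045 d.
k_d L₀/(k_a−k_d) = 0.163×47.6/(1.17−0.163) = 7.759/1.007 = 7.705 mg/L.
e^(−k_d t) = e^(−0.163×0.9045) = 0.8629; e^(−k_a t) = e^(−1.17×0.9045) = 0.3470.
D = 7.705 × (0.8629 − 0.3470) + 3.49 × 0.3470 = 3.975 + 1.211 = 5.186 mg/L.
DO = C_s − D = 9.78 − 5.186 = 4.594 mg/L.

DO ≈ 4.59 mg/L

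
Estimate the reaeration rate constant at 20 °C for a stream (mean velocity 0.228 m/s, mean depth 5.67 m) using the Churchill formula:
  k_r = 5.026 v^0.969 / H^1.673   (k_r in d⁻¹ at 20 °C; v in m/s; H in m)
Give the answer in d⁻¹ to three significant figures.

k_r = 5.026 × 0.228^0.969 / 5.67^1.673 = 5.026 × 0.2387 / 18.23 = 0.06581 d⁻¹.

k_r ≈ 0.0658 d⁻¹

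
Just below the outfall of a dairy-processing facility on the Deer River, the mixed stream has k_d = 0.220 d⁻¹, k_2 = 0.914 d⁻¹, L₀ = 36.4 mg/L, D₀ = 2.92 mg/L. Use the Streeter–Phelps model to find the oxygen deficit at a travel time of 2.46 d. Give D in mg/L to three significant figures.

D ≈ 5.81 mg/L

k_d L₀/(k_2−k_d) = 0.220×36.4/(0.914−0.220) = 8.008/0.6940 = 11.54 mg/L.
e^(−k_d t) = e^(−0.220×2.460) = 0.5820; e^(−k_2 t) = e^(−0.914×2.460) = 0.1056.
D = 11.54 × (0.5820 − 0.1056) + 2.92 × 0.1056 = 5.498 + 0.3082 = 5.806 mg/L.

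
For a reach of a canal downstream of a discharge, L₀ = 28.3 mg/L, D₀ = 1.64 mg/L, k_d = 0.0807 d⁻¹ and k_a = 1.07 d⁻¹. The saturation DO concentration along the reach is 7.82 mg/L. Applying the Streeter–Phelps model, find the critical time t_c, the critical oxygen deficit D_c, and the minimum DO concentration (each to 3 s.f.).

t_c ≈ 1.36 d; D_c ≈ 1.91 mg/L; min DO ≈ 5.91 mg/L

At the critical point dD/dt = 0, so k_d L₀ e^(−k_d t) = k_a D. Substituting D(t) from the Streeter–Phelps equation and solving for t gives
t_c = ln[(k_a/k_d)(1 − D₀(k_a−k_d)/(k_d L₀))] / (k_a−k_d).
Here k_a−k_d = 0.9893 d⁻¹ and 1 − D₀(k_a−k_d)/(k_d L₀) = 1 − 1.64×0.9893/(0.0807×28.3) = 0.2896, so
t_c = ln(13.26 × 0.2896) / 0.9893 = 1.345 / 0.9893 = 1.360 d.
L(t_c) = L₀ e^(−k_d t_c) = 28.3 × 0.8961 = 25.36 mg/L, and at the critical point k_a D_c = k_d L, so D_c = (0.0807/1.07) × 25.36 = 1.913 mg/L.
Minimum DO = C_s − D_c = 7.82 − 1.913 = 5.907 mg/L.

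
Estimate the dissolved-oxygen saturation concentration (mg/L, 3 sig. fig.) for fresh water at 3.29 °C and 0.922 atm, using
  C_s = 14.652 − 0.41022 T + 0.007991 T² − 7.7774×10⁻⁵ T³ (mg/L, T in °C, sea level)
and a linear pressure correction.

C_s ≈ 12.3 mg/L

At sea level: C_s = 14.652 − 0.41022×3.29 + 0.007991×3.29² − 7.7774×10⁻⁵×3.29³ = 13.39 mg/L.
Pressure correction: C_s' = 13.39 × 0.922 = 12.34 mg/L.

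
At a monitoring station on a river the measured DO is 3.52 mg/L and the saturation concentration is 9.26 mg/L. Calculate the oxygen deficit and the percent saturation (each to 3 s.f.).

D = C_s − C = 9.26 − 3.52 = 5.74 mg/L.
% saturation = 3.52/9.26 × 100 = 38.0 %.

D ≈ 5.74 mg/L; 38.0 % saturation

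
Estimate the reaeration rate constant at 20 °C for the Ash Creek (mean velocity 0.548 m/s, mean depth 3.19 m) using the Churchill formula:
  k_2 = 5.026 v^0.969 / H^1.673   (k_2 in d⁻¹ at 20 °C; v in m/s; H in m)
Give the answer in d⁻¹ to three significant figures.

k_2 ≈ 0.403 d⁻¹

k_2 = 5.026 × 0.548^0.969 / 3.19^1.673 = 5.026 × 0.5583 / 6.964 = 0.4030 d⁻¹.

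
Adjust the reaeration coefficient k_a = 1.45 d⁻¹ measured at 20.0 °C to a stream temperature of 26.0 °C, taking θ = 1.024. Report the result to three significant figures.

k_a(T₂) = k_a(T₁) · θ^(T₂−T₁) = 1.45 × 1.024^(26.0−20.0)
= 1.45 × 1.024^6.00 = 1.45 × 1.153 = 1.672 d⁻¹.

k_a ≈ 1.67 d⁻¹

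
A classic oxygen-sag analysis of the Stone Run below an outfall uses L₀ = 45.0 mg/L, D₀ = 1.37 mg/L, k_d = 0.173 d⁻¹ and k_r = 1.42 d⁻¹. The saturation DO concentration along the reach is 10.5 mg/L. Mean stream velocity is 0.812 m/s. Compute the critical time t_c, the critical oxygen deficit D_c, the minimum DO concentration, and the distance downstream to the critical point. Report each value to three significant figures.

t_c ≈ 1.49 d; D_c ≈ 4.24 mg/L; min DO ≈ 6.26 mg/L; x_c ≈ 104 km

At the critical point dD/dt = 0, so k_d L₀ e^(−k_d t) = k_r D. Substituting D(t) from the Streeter–Phelps equation and solving for t gives
t_c = ln[(k_r/k_d)(1 − D₀(k_r−k_d)/(k_d L₀))] / (k_r−k_d).
Here k_r−k_d = 1.247 d⁻¹ and 1 − D₀(k_r−k_d)/(k_d L₀) = 1 − 1.37×1.247/(0.173×45.0) = 0.7806, so
t_c = ln(8.208 × 0.7806) / 1.247 = 1.857 / 1.247 = 1.489 d.
L(t_c) = L₀ e^(−k_d t_c) = 45.0 × 0.7728 = 34.78 mg/L, and at the critical point k_r D_c = k_d L, so D_c = (0.173/1.42) × 34.78 = 4.237 mg/L.
Minimum DO = C_s − D_c = 10.5 − 4.237 = 6.263 mg/L.
x_c = v t_c = 0.812 m/s × 1.489 d × 86400 s/d = 104500 m ≈ 104 km.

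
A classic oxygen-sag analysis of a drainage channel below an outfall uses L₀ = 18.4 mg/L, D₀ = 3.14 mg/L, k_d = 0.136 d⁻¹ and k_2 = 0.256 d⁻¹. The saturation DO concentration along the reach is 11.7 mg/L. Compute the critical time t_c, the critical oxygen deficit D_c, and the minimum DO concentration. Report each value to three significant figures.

At the critical point dD/dt = 0, so k_d L₀ e^(−k_d t) = k_2 D. Substituting D(t) from the Streeter–Phelps equation and solving for t gives
t_c = ln[(k_2/k_d)(1 − D₀(k_2−k_d)/(k_d L₀))] / (k_2−k_d).
Here k_2−k_d = 0.1200 d⁻¹ and 1 − D₀(k_2−k_d)/(k_d L₀) = 1 − 3.14×0.1200/(0.136×18.4) = 0.8494, so
t_c = ln(1.882 × 0.8494) / 0.1200 = 0.4693 / 0.1200 = 3.911 d.
L(t_c) = L₀ e^(−k_d t_c) = 18.4 × 0.5875 = 10.81 mg/L, and at the critical point k_2 D_c = k_d L, so D_c = (0.136/0.256) × 10.81 = 5.743 mg/L.
Minimum DO = C_s − D_c = 11.7 − 5.743 = 5.957 mg/L.

t_c ≈ 3.91 d; D_c ≈ 5.74 mg/L; min DO ≈ 5.96 mg/L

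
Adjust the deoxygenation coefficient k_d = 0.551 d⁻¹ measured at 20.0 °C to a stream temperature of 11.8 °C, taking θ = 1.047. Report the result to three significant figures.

k_d(T₂) = k_d(T₁) · θ^(T₂−T₁) = 0.551 × 1.047^(11.8−20.0)
= 0.551 × 1.047^-8.20 = 0.551 × 0.6862 = 0.3781 d⁻¹.

k_d ≈ 0.378 d⁻¹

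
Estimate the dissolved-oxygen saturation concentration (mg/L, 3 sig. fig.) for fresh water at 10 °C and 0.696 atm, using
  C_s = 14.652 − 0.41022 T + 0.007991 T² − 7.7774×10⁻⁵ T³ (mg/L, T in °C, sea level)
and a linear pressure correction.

At sea level: C_s = 14.652 − 0.41022×10 + 0.007991×10² − 7.7774×10⁻⁵×10³ = 11.27 mg/L.
Pressure correction: C_s' = 11.27 × 0.696 = 7.845 mg/L.

C_s ≈ 7.84 mg/L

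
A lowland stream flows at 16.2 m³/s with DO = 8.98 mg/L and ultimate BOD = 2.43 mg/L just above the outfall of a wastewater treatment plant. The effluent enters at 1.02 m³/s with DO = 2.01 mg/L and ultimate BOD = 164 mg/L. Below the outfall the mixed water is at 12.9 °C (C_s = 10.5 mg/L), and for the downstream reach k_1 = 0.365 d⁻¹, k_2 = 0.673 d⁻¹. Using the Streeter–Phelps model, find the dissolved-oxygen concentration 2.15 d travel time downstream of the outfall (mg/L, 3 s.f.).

Mixed DO = (16.2×8.98 + 1.02×2.01)/(16.2+1.02) = 147.5/17.22 = 8.567 mg/L.
Mixed L₀ = (16.2×2.43 + 1.02×164)/(17.22) = 206.6/17.22 = 12.00 mg/L.
Initial deficit D₀ = C_s − DO₀ = 10.5 − 8.567 = 1.933 mg/L.
D(2.15) = [0.365×12.00/(0.673−0.365)](e^(−0.365×2.15) − e^(−0.673×2.15)) + 1.933 e^(−0.673×2.15)
= 14.22 × (0.4562 − 0.2353) + 1.933 × 0.2353 = 3.597 mg/L.
DO = 10.5 − 3.597 = 6.903 mg/L.

DO ≈ 6.90 mg/L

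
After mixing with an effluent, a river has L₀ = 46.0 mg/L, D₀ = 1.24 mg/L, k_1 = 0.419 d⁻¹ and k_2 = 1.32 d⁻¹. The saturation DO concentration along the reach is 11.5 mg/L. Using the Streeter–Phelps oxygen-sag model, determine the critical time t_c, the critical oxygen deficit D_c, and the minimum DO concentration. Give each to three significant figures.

t_c ≈ 1.21 d; D_c ≈ 8.80 mg/L; min DO ≈ 2.70 mg/L

t_c = [1/(k_2−k_1)] ln[(k_2/k_1)(1 − D₀(k_2−k_1)/(k_1 L₀))]
= [1/(1.32−0.419)] ln[(1.32/0.419)(1 − 1.24×0.9010/(0.419×46.0))]
= (1/0.9010) ln[3.150 × 0.9420] = 1.110 × ln(2.968) = 1.110 × 1.088 = 1.207 d.
L(t_c) = L₀ e^(−k_1 t_c) = 46.0 × 0.6030 = 27.74 mg/L, and at the critical point k_2 D_c = k_1 L, so D_c = (0.419/1.32) × 27.74 = 8.804 mg/L.
Minimum DO = C_s − D_c = 11.5 − 8.804 = 2.696 mg/L.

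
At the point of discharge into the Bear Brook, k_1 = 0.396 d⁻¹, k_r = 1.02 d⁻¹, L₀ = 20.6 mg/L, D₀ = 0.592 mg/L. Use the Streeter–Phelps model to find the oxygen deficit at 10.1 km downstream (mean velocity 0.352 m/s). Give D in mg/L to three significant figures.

D ≈ 2.57 mg/L

Travel time t = x/v = 10.1 km / (0.352 m/s) = 10100 m / 0.352 m/s = 28690 s = 0.3321 d.
k_1 L₀/(k_r−k_1) = 0.396×20.6/(1.02−0.396) = 8.158/0.6240 = 13.07 mg/L.
e^(−k_1 t) = e^(−0.396×0.3321) = 0.8768; e^(−k_r t) = e^(−1.02×0.3321) = 0.7127.
D = 13.07 × (0.8768 − 0.7127) + 0.592 × 0.7127 = 2.145 + 0.4219 = 2.567 mg/L.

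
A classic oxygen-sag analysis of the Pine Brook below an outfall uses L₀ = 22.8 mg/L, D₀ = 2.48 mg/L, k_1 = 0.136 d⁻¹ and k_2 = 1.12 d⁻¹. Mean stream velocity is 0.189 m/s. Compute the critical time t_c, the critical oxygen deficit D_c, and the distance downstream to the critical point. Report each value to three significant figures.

t_c = [1/(k_2−k_1)] ln[(k_2/k_1)(1 − D₀(k_2−k_1)/(k_1 L₀))]
= [1/(1.12−0.136)] ln[(1.12/0.136)(1 − 2.48×0.9840/(0.136×22.8))]
= (1/0.9840) ln[8.235 × 0.2130] = 1.016 × ln(1.754) = 1.016 × 0.5620 = 0.5711 d.
D_c = (k_1/k_2) L₀ e^(−k_1 t_c) = (0.136/1.12) × 22.8 × e^(−0.136×0.5711) = 0.1214 × 22.8 × 0.9253 = 2.562 mg/L.
x_c = v t_c = 0.189 m/s × 0.5711 d × 86400 s/d = 9326 m ≈ 9.33 km.

t_c ≈ 0.571 d; D_c ≈ 2.56 mg/L; x_c ≈ 9.33 km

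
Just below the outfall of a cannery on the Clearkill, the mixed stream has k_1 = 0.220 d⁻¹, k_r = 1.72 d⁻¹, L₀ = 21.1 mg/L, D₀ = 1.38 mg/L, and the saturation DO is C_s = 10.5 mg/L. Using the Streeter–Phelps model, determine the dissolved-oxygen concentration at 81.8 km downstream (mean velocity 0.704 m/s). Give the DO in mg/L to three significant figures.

Travel time t = x/v = 81.8 km / (0.704 m/s) = 81800 m / 0.704 m/s = 116200 s = 1.345 d.
k_1 L₀/(k_r−k_1) = 0.220×21.1/(1.72−0.220) = 4.642/1.500 = 3.095 mg/L.
e^(−k_1 t) = e^(−0.220×1.345) = 0.7439; e^(−k_r t) = e^(−1.72×1.345) = 0.09895.
D = 3.095 × (0.7439 − 0.09895) + 1.38 × 0.09895 = 1.996 + 0.1366 = 2.132 mg/L.
DO = C_s − D = 10.5 − 2.132 = 8.368 mg/L.

DO ≈ 8.37 mg/L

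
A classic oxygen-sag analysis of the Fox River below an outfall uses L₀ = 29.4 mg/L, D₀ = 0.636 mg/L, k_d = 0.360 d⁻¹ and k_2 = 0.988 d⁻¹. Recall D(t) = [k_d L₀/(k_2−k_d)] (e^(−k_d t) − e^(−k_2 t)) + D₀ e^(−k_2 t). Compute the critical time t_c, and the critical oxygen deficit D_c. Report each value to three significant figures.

t_c ≈ 1.55 d; D_c ≈ 6.14 mg/L

At the critical point dD/dt = 0, so k_d L₀ e^(−k_d t) = k_2 D. Substituting D(t) from the Streeter–Phelps equation and solving for t gives
t_c = ln[(k_2/k_d)(1 − D₀(k_2−k_d)/(k_d L₀))] / (k_2−k_d).
Here k_2−k_d = 0.6280 d⁻¹ and 1 − D₀(k_2−k_d)/(k_d L₀) = 1 − 0.636×0.6280/(0.360×29.4) = 0.9623, so
t_c = ln(2.744 × 0.9623) / 0.6280 = 0.9711 / 0.6280 = 1.546 d.
L(t_c) = L₀ e^(−k_d t_c) = 29.4 × 0.5731 = 16.85 mg/L, and at the critical point k_2 D_c = k_d L, so D_c = (0.360/0.988) × 16.85 = 6.139 mg/L.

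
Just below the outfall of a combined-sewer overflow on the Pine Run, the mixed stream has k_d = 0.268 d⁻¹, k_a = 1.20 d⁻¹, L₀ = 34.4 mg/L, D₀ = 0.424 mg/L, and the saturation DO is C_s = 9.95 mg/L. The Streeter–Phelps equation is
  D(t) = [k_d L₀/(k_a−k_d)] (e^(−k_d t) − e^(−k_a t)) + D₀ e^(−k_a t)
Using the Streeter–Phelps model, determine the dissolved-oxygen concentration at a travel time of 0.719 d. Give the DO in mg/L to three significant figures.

DO ≈ 5.79 mg/L

k_d L₀/(k_a−k_d) = 0.268×34.4/(1.20−0.268) = 9.219/0.9320 = 9.892 mg/L.
e^(−k_d t) = e^(−0.268×0.7190) = 0.8247; e^(−k_a t) = e^(−1.20×0.7190) = 0.4220.
D = 9.892 × (0.8247 − 0.4220) + 0.424 × 0.4220 = 3.984 + 0.1789 = 4.163 mg/L.
DO = C_s − D = 9.95 − 4.163 = 5.787 mg/L.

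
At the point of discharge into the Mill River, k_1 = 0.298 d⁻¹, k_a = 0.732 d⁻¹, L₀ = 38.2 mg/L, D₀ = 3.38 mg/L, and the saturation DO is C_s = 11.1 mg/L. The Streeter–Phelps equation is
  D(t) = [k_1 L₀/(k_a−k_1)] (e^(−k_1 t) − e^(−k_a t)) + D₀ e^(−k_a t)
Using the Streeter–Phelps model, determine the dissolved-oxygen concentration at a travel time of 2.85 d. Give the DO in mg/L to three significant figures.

k_1 L₀/(k_a−k_1) = 0.298×38.2/(0.732−0.298) = 11.38/0.4340 = 26.23 mg/L.
e^(−k_1 t) = e^(−0.298×2.850) = 0.4277; e^(−k_a t) = e^(−0.732×2.850) = 0.1242.
D = 26.23 × (0.4277 − 0.1242) + 3.38 × 0.1242 = 7.962 + 0.4197 = 8.382 mg/L.
DO = C_s − D = 11.1 − 8.382 = 2.718 mg/L.

DO ≈ 2.72 mg/L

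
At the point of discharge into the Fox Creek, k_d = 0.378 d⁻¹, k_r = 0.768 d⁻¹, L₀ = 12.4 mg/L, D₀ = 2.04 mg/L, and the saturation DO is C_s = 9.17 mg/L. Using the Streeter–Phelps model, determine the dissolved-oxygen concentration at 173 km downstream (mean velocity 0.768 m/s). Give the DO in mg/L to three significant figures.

DO ≈ 6.03 mg/L

Travel time t = x/v = 173 km / (0.768 m/s) = 173000 m / 0.768 m/s = 225300 s = 2.607 d.
k_d L₀/(k_r−k_d) = 0.378×12.4/(0.768−0.378) = 4.687/0.3900 = 12.02 mg/L.
e^(−k_d t) = e^(−0.378×2.607) = 0.3732; e^(−k_r t) = e^(−0.768×2.607) = 0.1350.
D = 12.02 × (0.3732 − 0.1350) + 2.04 × 0.1350 = 2.863 + 0.2754 = 3.139 mg/L.
DO = C_s − D = 9.17 − 3.139 = 6.031 mg/L.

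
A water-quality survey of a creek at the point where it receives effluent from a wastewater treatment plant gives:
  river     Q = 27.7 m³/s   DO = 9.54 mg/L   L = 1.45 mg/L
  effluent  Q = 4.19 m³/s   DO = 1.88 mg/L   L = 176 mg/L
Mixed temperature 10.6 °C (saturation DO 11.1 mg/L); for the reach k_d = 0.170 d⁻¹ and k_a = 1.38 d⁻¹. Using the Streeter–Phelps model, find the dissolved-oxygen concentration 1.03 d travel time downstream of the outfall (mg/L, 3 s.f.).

Mixed DO = (27.7×9.54 + 4.19×1.88)/(27.7+4.19) = 272.1/31.89 = 8.534 mg/L.
Mixed L₀ = (27.7×1.45 + 4.19×176)/(31.89) = 777.6/31.89 = 24.38 mg/L.
Initial deficit D₀ = C_s − DO₀ = 11.1 − 8.534 = 2.566 mg/L.
D(1.03) = [0.170×24.38/(1.38−0.170)](e^(−0.170×1.03) − e^(−1.38×1.03)) + 2.566 e^(−1.38×1.03)
= 3.426 × (0.8394 − 0.2414) + 2.566 × 0.2414 = 2.668 mg/L.
DO = 11.1 − 2.668 = 8.432 mg/L.

DO ≈ 8.43 mg/L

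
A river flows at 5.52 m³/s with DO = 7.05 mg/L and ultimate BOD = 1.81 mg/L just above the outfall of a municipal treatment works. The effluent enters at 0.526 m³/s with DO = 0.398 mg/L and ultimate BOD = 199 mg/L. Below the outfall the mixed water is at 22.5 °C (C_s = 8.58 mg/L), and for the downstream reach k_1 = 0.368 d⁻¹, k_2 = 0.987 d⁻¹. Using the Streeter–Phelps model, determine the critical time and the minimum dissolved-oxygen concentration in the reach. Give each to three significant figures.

t_c ≈ 1.26 d; minimum DO ≈ 4.13 mg/L

Mixed DO = (5.52×7.05 + 0.526×0.398)/(5.52+0.526) = 39.13/6.046 = 6.471 mg/L.
Mixed L₀ = (5.52×1.81 + 0.526×199)/(6.046) = 114.7/6.046 = 18.97 mg/L.
Initial deficit D₀ = C_s − DO₀ = 8.58 − 6.471 = 2.109 mg/L.
t_c = (1/0.6190) ln[(0.987/0.368)(1 − 2.109×0.6190/(0.368×18.97))] = 1.616 × ln(2.180) = 1.259 d.
D_c = (0.368/0.987) × 18.97 × e^(−0.368×1.259) = 0.3728 × 18.97 × 0.6291 = 4.449 mg/L.
Minimum DO = 8.58 − 4.449 = 4.131 mg/L.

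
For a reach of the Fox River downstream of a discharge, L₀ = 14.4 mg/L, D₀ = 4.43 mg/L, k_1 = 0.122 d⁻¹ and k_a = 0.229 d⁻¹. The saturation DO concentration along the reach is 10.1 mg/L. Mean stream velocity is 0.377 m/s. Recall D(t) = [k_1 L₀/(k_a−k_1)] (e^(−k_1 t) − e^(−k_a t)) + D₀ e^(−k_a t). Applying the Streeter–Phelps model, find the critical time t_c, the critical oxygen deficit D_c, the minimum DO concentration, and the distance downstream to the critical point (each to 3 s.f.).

t_c ≈ 2.95 d; D_c ≈ 5.36 mg/L; min DO ≈ 4.74 mg/L; x_c ≈ 96.0 km

t_c = [1/(k_a−k_1)] ln[(k_a/k_1)(1 − D₀(k_a−k_1)/(k_1 L₀))]
= [1/(0.229−0.122)] ln[(0.229/0.122)(1 − 4.43×0.1070/(0.122×14.4))]
= (1/0.1070) ln[1.877 × 0.7302] = 9.346 × ln(1.371) = 9.346 × 0.3152 = 2.946 d.
D_c = (k_1/k_a) L₀ e^(−k_1 t_c) = (0.122/0.229) × 14.4 × e^(−0.122×2.946) = 0.5328 × 14.4 × 0.6981 = 5.355 mg/L.
Minimum DO = C_s − D_c = 10.1 − 5.355 = 4.745 mg/L.
x_c = v t_c = 0.377 m/s × 2.946 d × 86400 s/d = 95970 m ≈ 96.0 km.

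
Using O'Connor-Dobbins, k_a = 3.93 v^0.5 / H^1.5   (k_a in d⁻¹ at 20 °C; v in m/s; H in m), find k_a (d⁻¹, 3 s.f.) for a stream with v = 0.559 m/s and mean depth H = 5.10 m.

k_a = 3.93 × 0.559^0.5 / 5.10^1.5 = 3.93 × 0.7477 / 11.52 = 0.2551 d⁻¹.

k_a ≈ 0.255 d⁻¹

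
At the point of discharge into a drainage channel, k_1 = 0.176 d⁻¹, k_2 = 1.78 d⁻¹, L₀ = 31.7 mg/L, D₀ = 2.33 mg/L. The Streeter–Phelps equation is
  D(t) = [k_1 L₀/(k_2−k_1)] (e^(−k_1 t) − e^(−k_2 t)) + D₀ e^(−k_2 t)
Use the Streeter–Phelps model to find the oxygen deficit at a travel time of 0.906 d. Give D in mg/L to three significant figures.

D ≈ 2.74 mg/L

k_1 L₀/(k_2−k_1) = 0.176×31.7/(1.78−0.176) = 5.579/1.604 = 3.478 mg/L.
e^(−k_1 t) = e^(−0.176×0.9060) = 0.8526; e^(−k_2 t) = e^(−1.78×0.9060) = 0.1994.
D = 3.478 × (0.8526 − 0.1994) + 2.33 × 0.1994 = 2.272 + 0.4645 = 2.737 mg/L.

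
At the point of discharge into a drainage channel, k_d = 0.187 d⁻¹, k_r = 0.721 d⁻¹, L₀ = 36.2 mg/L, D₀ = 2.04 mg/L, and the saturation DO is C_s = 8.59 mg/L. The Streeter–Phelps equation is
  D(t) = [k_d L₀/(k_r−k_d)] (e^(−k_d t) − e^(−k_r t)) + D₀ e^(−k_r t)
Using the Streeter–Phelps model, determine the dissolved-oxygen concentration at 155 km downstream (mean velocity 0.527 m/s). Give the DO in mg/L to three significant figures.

Travel time t = x/v = 155 km / (0.527 m/s) = 155000 m / 0.527 m/s = 294100 s = 3.404 d.
k_d L₀/(k_r−k_d) = 0.187×36.2/(0.721−0.187) = 6.769/0.5340 = 12.68 mg/L.
e^(−k_d t) = e^(−0.187×3.404) = 0.5291; e^(−k_r t) = e^(−0.721×3.404) = 0.08592.
D = 12.68 × (0.5291 − 0.08592) + 2.04 × 0.08592 = 5.618 + 0.1753 = 5.793 mg/L.
DO = C_s − D = 8.59 − 5.793 = 2.797 mg/L.

DO ≈ 2.80 mg/L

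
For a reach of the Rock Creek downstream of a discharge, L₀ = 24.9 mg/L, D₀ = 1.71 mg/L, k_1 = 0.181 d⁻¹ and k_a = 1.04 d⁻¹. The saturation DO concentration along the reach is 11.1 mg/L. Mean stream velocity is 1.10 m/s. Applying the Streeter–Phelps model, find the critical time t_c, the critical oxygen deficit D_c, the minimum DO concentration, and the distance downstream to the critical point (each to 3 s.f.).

t_c ≈ 1.58 d; D_c ≈ 3.26 mg/L; min DO ≈ 7.84 mg/L; x_c ≈ 150 km

With k_a/k_1 = 5.746 and 1 − D₀(k_a−k_1)/(k_1 L₀) = 0.6741,
t_c = ln(5.746 × 0.6741) / (1.04 − 0.181) = ln(3.873) / 0.8590 = 1.354/0.8590 = 1.576 d.
D_c = (k_1/k_a) L₀ e^(−k_1 t_c) = (0.181/1.04) × 24.9 × e^(−0.181×1.576) = 0.1740 × 24.9 × 0.7518 = 3.258 mg/L.
Minimum DO = C_s − D_c = 11.1 − 3.258 = 7.842 mg/L.
x_c = v t_c = 1.10 m/s × 1.576 d × 86400 s/d = 149800 m ≈ 150 km.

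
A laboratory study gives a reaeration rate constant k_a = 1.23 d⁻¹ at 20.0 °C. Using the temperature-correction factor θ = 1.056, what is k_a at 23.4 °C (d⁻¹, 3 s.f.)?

k_a ≈ 1.48 d⁻¹

k_a(T₂) = k_a(T₁) · θ^(T₂−T₁) = 1.23 × 1.056^(23.4−20.0)
= 1.23 × 1.056^3.40 = 1.23 × 1.204 = 1.480 d⁻¹.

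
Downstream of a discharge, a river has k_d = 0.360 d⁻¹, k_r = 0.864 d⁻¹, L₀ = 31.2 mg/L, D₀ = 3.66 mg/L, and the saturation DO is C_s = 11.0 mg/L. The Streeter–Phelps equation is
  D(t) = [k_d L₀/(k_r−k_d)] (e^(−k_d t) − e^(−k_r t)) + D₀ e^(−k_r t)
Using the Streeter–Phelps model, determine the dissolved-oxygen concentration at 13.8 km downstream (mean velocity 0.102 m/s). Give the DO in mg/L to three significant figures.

DO ≈ 3.13 mg/L

Travel time t = x/v = 13.8 km / (0.102 m/s) = 13800 m / 0.102 m/s = 135300 s = 1.566 d.
k_d L₀/(k_r−k_d) = 0.360×31.2/(0.864−0.360) = 11.23/0.5040 = 22.29 mg/L.
e^(−k_d t) = e^(−0.360×1.566) = 0.5691; e^(−k_r t) = e^(−0.864×1.566) = 0.2585.
D = 22.29 × (0.5691 − 0.2585) + 3.66 × 0.2585 = 6.922 + 0.9460 = 7.868 mg/L.
DO = C_s − D = 11.0 − 7.868 = 3.132 mg/L.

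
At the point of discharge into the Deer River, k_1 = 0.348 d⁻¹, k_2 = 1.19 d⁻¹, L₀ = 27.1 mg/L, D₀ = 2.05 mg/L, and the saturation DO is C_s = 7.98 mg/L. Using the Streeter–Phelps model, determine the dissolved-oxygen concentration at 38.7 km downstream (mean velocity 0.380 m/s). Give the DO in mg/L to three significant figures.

Travel time t = x/v = 38.7 km / (0.380 m/s) = 38700 m / 0.380 m/s = 101800 s = 1.179 d.
k_1 L₀/(k_2−k_1) = 0.348×27.1/(1.19−0.348) = 9.431/0.8420 = 11.20 mg/L.
e^(−k_1 t) = e^(−0.348×1.179) = 0.6635; e^(−k_2 t) = e^(−1.19×1.179) = 0.2459.
D = 11.20 × (0.6635 − 0.2459) + 2.05 × 0.2459 = 4.677 + 0.5042 = 5.181 mg/L.
DO = C_s − D = 7.98 − 5.181 = 2.799 mg/L.

DO ≈ 2.80 mg/L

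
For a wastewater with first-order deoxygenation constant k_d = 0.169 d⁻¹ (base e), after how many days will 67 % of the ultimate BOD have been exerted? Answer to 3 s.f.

y/L₀ = 1 − e^(−k_d t) = 0.67 ⇒ e^(−k_d t) = 0.330
t = −ln(0.330) / 0.169 = 1.109 / 0.169 = 6.560 d.

t ≈ 6.56 d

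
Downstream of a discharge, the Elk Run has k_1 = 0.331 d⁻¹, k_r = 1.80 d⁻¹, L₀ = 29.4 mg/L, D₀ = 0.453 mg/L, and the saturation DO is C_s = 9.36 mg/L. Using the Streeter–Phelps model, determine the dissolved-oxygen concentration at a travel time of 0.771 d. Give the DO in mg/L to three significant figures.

DO ≈ 5.77 mg/L

k_1 L₀/(k_r−k_1) = 0.331×29.4/(1.80−0.331) = 9.731/1.469 = 6.625 mg/L.
e^(−k_1 t) = e^(−0.331×0.7710) = 0.7748; e^(−k_r t) = e^(−1.80×0.7710) = 0.2496.
D = 6.625 × (0.7748 − 0.2496) + 0.453 × 0.2496 = 3.479 + 0.1131 = 3.592 mg/L.
DO = C_s − D = 9.36 − 3.592 = 5.768 mg/L.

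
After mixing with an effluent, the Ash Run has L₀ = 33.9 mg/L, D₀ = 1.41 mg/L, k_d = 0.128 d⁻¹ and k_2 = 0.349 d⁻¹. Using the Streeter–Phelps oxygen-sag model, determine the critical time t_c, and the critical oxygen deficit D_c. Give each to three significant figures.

At the critical point dD/dt = 0, so k_d L₀ e^(−k_d t) = k_2 D. Substituting D(t) from the Streeter–Phelps equation and solving for t gives
t_c = ln[(k_2/k_d)(1 − D₀(k_2−k_d)/(k_d L₀))] / (k_2−k_d).
Here k_2−k_d = 0.2210 d⁻¹ and 1 − D₀(k_2−k_d)/(k_d L₀) = 1 − 1.41×0.2210/(0.128×33.9) = 0.9282, so
t_c = ln(2.727 × 0.9282) / 0.2210 = 0.9285 / 0.2210 = 4.201 d.
D_c = (k_d/k_2) L₀ e^(−k_d t_c) = (0.128/0.349) × 33.9 × e^(−0.128×4.201) = 0.3668 × 33.9 × 0.5840 = 7.262 mg/L.

t_c ≈ 4.20 d; D_c ≈ 7.26 mg/L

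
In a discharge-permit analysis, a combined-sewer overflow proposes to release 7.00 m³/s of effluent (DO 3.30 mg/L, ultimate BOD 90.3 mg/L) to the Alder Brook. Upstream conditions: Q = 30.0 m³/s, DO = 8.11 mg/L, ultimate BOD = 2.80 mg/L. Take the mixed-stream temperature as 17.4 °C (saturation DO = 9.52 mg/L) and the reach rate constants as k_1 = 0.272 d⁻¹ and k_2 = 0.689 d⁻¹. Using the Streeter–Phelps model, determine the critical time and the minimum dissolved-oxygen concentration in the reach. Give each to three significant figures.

t_c ≈ 1.74 d; minimum DO ≈ 4.76 mg/L

Mixed DO = (30.0×8.11 + 7.00×3.30)/(30.0+7.00) = 266.4/37.00 = 7.200 mg/L.
Mixed L₀ = (30.0×2.80 + 7.00×90.3)/(37.00) = 716.1/37.00 = 19.35 mg/L.
Initial deficit D₀ = C_s − DO₀ = 9.52 − 7.200 = 2.320 mg/L.
t_c = (1/0.4170) ln[(0.689/0.272)(1 − 2.320×0.4170/(0.272×19.35))] = 2.398 × ln(2.068) = 1.742 d.
D_c = (0.272/0.689) × 19.35 × e^(−0.272×1.742) = 0.3948 × 19.35 × 0.6226 = 4.757 mg/L.
Minimum DO = 9.52 − 4.757 = 4.763 mg/L.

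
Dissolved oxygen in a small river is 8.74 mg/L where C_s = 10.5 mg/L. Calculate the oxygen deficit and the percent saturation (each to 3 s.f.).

D ≈ 1.76 mg/L; 83.2 % saturation

D = C_s − C = 10.5 − 8.74 = 1.76 mg/L.
% saturation = 8.74/10.5 × 100 = 83.2 %.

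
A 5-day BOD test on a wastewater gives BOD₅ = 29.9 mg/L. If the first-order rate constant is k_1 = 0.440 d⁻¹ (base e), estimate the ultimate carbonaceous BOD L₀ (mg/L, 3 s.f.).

BOD₅ = L₀(1 − e^(−5k_1)) ⇒ L₀ = BOD₅ / (1 − e^(−5×0.440))
= 29.9 / (1 − 0.1108) = 29.9 / 0.8892 = 33.63 mg/L.

L₀ ≈ 33.6 mg/L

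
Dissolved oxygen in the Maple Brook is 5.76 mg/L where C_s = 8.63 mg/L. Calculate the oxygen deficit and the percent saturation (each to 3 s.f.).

D = C_s − C = 8.63 − 5.76 = 2.87 mg/L.
% saturation = 5.76/8.63 × 100 = 66.7 %.

D ≈ 2.87 mg/L; 66.7 % saturation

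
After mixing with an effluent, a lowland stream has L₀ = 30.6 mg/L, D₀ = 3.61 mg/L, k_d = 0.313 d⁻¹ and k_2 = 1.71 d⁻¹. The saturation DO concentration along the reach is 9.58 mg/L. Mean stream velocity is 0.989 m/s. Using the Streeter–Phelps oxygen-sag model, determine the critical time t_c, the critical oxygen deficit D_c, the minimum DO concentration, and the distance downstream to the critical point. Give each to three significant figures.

t_c ≈ 0.680 d; D_c ≈ 4.53 mg/L; min DO ≈ 5.05 mg/L; x_c ≈ 58.1 km

With k_2/k_d = 5.463 and 1 − D₀(k_2−k_d)/(k_d L₀) = 0.4735,
t_c = ln(5.463 × 0.4735) / (1.71 − 0.313) = ln(2.587) / 1.397 = 0.9503/1.397 = 0.6803 d.
L(t_c) = L₀ e^(−k_d t_c) = 30.6 × 0.8082 = 24.73 mg/L, and at the critical point k_2 D_c = k_d L, so D_c = (0.313/1.71) × 24.73 = 4.527 mg/L.
Minimum DO = C_s − D_c = 9.58 − 4.527 = 5.053 mg/L.
x_c = v t_c = 0.989 m/s × 0.6803 d × 86400 s/d = 58130 m ≈ 58.1 km.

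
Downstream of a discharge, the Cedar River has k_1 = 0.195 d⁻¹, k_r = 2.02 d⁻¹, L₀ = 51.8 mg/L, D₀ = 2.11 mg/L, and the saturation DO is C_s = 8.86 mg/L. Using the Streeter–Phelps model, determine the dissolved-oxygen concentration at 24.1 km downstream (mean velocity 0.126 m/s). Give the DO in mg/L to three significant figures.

Travel time t = x/v = 24.1 km / (0.126 m/s) = 24100 m / 0.126 m/s = 191300 s = 2.214 d.
k_1 L₀/(k_r−k_1) = 0.195×51.8/(2.02−0.195) = 10.10/1.825 = 5.535 mg/L.
e^(−k_1 t) = e^(−0.195×2.214) = 0.6494; e^(−k_r t) = e^(−2.02×2.214) = 0.01143.
D = 5.535 × (0.6494 − 0.01143) + 2.11 × 0.01143 = 3.531 + 0.02411 = 3.555 mg/L.
DO = C_s − D = 8.86 − 3.555 = 5.305 mg/L.

DO ≈ 5.30 mg/L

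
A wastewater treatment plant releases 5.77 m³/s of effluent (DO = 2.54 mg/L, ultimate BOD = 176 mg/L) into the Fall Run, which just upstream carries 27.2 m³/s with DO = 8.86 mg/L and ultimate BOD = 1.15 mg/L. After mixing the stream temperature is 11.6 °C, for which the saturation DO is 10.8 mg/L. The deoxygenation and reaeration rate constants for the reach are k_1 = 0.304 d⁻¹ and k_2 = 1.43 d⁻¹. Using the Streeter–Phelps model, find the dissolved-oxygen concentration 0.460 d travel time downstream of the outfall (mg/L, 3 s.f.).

DO ≈ 6.21 mg/L

Mixed DO = (27.2×8.86 + 5.77×2.54)/(27.2+5.77) = 255.6/32.97 = 7.754 mg/L.
Mixed L₀ = (27.2×1.15 + 5.77×176)/(32.97) = 1047/32.97 = 31.75 mg/L.
Initial deficit D₀ = C_s − DO₀ = 10.8 − 7.754 = 3.046 mg/L.
D(0.460) = [0.304×31.75/(1.43−0.304)](e^(−0.304×0.460) − e^(−1.43×0.460)) + 3.046 e^(−1.43×0.460)
= 8.572 × (0.8695 − 0.5180) + 3.046 × 0.5180 = 4.591 mg/L.
DO = 10.8 − 4.591 = 6.209 mg/L.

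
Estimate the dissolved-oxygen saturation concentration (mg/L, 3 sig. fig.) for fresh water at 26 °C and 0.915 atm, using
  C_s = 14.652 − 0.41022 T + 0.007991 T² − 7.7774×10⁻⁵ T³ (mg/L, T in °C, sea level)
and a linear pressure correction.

At sea level: C_s = 14.652 − 0.41022×26 + 0.007991×26² − 7.7774×10⁻⁵×26³ = 8.021 mg/L.
Pressure correction: C_s' = 8.021 × 0.915 = 7.339 mg/L.

C_s ≈ 7.34 mg/L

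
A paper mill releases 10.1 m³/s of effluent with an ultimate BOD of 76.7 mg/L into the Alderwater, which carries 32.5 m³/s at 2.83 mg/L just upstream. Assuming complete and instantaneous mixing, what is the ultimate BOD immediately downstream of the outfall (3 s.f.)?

Flow-weighted mixing: C = (Q_r C_r + Q_w C_w)/(Q_r + Q_w)
= (32.5×2.83 + 10.1×76.7)/(32.5 + 10.1) = 866.6/42.60 = 20.34 mg/L.

20.3 mg/L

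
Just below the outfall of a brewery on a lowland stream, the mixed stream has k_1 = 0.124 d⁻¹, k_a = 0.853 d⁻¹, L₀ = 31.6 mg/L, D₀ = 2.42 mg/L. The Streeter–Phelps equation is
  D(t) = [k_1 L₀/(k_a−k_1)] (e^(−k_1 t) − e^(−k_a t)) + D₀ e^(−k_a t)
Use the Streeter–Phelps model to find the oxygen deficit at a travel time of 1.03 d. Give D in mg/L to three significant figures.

k_1 L₀/(k_a−k_1) = 0.124×31.6/(0.853−0.124) = 3.918/0.7290 = 5.375 mg/L.
e^(−k_1 t) = e^(−0.124×1.030) = 0.8801; e^(−k_a t) = e^(−0.853×1.030) = 0.4154.
D = 5.375 × (0.8801 − 0.4154) + 2.42 × 0.4154 = 2.498 + 1.005 = 3.503 mg/L.

D ≈ 3.50 mg/L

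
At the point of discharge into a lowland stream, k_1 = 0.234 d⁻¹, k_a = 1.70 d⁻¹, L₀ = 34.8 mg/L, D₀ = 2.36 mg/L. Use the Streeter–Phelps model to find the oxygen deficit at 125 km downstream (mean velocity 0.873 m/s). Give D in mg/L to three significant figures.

Travel time t = x/v = 125 km / (0.873 m/s) = 125000 m / 0.873 m/s = 143200 s = 1.657 d.
k_1 L₀/(k_a−k_1) = 0.234×34.8/(1.70−0.234) = 8.143/1.466 = 5.555 mg/L.
e^(−k_1 t) = e^(−0.234×1.657) = 0.6786; e^(−k_a t) = e^(−1.70×1.657) = 0.05977.
D = 5.555 × (0.6786 − 0.05977) + 2.36 × 0.05977 = 3.437 + 0.1411 = 3.578 mg/L.

D ≈ 3.58 mg/L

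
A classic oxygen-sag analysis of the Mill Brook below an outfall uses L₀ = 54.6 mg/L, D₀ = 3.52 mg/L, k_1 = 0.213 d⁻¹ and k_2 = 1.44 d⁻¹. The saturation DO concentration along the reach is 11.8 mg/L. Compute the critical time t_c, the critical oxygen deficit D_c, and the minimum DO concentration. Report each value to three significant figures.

t_c = [1/(k_2−k_1)] ln[(k_2/k_1)(1 − D₀(k_2−k_1)/(k_1 L₀))]
= [1/(1.44−0.213)] ln[(1.44/0.213)(1 − 3.52×1.227/(0.213×54.6))]
= (1/1.227) ln[6.761 × 0.6286] = 0.8150 × ln(4.250) = 0.8150 × 1.447 = 1.179 d.
L(t_c) = L₀ e^(−k_1 t_c) = 54.6 × 0.7779 = 42.47 mg/L, and at the critical point k_2 D_c = k_1 L, so D_c = (0.213/1.44) × 42.47 = 6.282 mg/L.
Minimum DO = C_s − D_c = 11.8 − 6.282 = 5.518 mg/L.

t_c ≈ 1.18 d; D_c ≈ 6.28 mg/L; min DO ≈ 5.52 mg/L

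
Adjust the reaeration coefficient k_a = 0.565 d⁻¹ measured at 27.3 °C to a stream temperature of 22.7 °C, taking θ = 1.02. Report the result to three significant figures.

k_a(T₂) = k_a(T₁) · θ^(T₂−T₁) = 0.565 × 1.02^(22.7−27.3)
= 0.565 × 1.02^-4.60 = 0.565 × 0.9129 = 0.5158 d⁻¹.

k_a ≈ 0.516 d⁻¹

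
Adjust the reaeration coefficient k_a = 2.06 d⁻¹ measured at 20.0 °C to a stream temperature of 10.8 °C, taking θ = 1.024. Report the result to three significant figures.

k_a(T₂) = k_a(T₁) · θ^(T₂−T₁) = 2.06 × 1.024^(10.8−20.0)
= 2.06 × 1.024^-9.20 = 2.06 × 0.8040 = 1.656 d⁻¹.

k_a ≈ 1.66 d⁻¹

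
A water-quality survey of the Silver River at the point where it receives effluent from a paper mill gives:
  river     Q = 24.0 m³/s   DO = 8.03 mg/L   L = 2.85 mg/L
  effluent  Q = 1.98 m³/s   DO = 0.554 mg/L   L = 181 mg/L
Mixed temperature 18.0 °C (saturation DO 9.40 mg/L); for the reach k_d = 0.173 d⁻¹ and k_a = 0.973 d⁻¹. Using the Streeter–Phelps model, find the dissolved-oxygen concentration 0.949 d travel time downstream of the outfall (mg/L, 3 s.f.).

Mixed DO = (24.0×8.03 + 1.98×0.554)/(24.0+1.98) = 193.8/25.98 = 7.460 mg/L.
Mixed L₀ = (24.0×2.85 + 1.98×181)/(25.98) = 426.8/25.98 = 16.43 mg/L.
Initial deficit D₀ = C_s − DO₀ = 9.40 − 7.460 = 1.940 mg/L.
D(0.949) = [0.173×16.43/(0.973−0.173)](e^(−0.173×0.949) − e^(−0.973×0.949)) + 1.940 e^(−0.973×0.949)
= 3.552 × (0.8486 − 0.3972) + 1.940 × 0.3972 = 2.374 mg/L.
DO = 9.40 − 2.374 = 7.026 mg/L.

DO ≈ 7.03 mg/L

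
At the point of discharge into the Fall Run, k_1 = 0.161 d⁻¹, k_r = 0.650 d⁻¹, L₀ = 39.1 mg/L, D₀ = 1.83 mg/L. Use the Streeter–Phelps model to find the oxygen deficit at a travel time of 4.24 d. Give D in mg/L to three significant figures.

k_1 L₀/(k_r−k_1) = 0.161×39.1/(0.650−0.161) = 6.295/0.4890 = 12.87 mg/L.
e^(−k_1 t) = e^(−0.161×4.240) = 0.5053; e^(−k_r t) = e^(−0.650×4.240) = 0.06355.
D = 12.87 × (0.5053 − 0.06355) + 1.83 × 0.06355 = 5.687 + 0.1163 = 5.803 mg/L.

D ≈ 5.80 mg/L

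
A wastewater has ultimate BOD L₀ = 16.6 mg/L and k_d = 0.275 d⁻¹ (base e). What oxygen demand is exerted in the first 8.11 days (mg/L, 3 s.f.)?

y ≈ 14.8 mg/L

y_t = L₀(1 − e^(−k_d t)) = 16.6 × (1 − e^(−0.275×8.11))
= 16.6 × (1 − 0.1075) = 16.6 × 0.8925 = 14.82 mg/L.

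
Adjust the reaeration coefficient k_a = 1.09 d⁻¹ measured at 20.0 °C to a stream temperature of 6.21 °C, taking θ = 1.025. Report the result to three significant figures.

k_a ≈ 0.775 d⁻¹

k_a(T₂) = k_a(T₁) · θ^(T₂−T₁) = 1.09 × 1.025^(6.21−20.0)
= 1.09 × 1.025^-13.8 = 1.09 × 0.7114 = 0.7754 d⁻¹.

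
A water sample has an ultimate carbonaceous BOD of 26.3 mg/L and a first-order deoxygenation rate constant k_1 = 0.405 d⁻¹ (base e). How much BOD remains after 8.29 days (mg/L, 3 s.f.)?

L_t = L₀ e^(−k_1 t) = 26.3 × e^(−0.405×8.29) = 26.3 × 0.03482 = 0.9159 mg/L.

L ≈ 0.916 mg/L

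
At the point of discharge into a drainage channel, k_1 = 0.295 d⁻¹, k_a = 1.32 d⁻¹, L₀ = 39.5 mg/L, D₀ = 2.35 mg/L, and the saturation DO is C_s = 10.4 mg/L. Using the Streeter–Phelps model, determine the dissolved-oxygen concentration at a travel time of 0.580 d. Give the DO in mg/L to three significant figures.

DO ≈ 5.01 mg/L

k_1 L₀/(k_a−k_1) = 0.295×39.5/(1.32−0.295) = 11.65/1.025 = 11.37 mg/L.
e^(−k_1 t) = e^(−0.295×0.5800) = 0.8427; e^(−k_a t) = e^(−1.32×0.5800) = 0.4651.
D = 11.37 × (0.8427 − 0.4651) + 2.35 × 0.4651 = 4.294 + 1.093 = 5.386 mg/L.
DO = C_s − D = 10.4 − 5.386 = 5.014 mg/L.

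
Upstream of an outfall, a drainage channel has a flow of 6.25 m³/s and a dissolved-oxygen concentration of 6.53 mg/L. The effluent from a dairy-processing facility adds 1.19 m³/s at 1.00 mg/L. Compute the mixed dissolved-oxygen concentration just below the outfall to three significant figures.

Flow-weighted mixing: C = (Q_r C_r + Q_w C_w)/(Q_r + Q_w)
= (6.25×6.53 + 1.19×1.00)/(6.25 + 1.19) = 42.00/7.440 = 5.645 mg/L.

5.65 mg/L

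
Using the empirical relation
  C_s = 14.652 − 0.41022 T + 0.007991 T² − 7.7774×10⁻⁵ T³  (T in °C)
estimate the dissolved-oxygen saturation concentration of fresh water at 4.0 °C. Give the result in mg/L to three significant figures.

C_s = 14.652 − 0.41022×4.0 + 0.007991×4.0² − 7.7774×10⁻⁵×4.0³ = 13.13 mg/L.

C_s ≈ 13.1 mg/L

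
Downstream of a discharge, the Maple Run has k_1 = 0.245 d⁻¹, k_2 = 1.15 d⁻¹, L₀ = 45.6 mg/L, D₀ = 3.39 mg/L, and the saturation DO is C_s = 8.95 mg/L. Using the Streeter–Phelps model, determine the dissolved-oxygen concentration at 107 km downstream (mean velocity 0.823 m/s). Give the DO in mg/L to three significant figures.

DO ≈ 2.00 mg/L

Travel time t = x/v = 107 km / (0.823 m/s) = 107000 m / 0.823 m/s = 130000 s = 1.505 d.
k_1 L₀/(k_2−k_1) = 0.245×45.6/(1.15−0.245) = 11.17/0.9050 = 12.34 mg/L.
e^(−k_1 t) = e^(−0.245×1.505) = 0.6917; e^(−k_2 t) = e^(−1.15×1.505) = 0.1772.
D = 12.34 × (0.6917 − 0.1772) + 3.39 × 0.1772 = 6.351 + 0.6007 = 6.952 mg/L.
DO = C_s − D = 8.95 − 6.952 = 1.998 mg/L.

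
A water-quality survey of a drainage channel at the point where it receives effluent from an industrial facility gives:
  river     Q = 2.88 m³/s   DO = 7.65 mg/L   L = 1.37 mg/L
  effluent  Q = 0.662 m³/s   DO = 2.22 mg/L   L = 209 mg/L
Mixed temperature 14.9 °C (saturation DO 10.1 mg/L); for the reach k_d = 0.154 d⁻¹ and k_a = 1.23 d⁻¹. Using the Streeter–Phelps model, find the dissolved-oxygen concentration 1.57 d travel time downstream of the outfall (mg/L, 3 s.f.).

DO ≈ 5.92 mg/L

Mixed DO = (2.88×7.65 + 0.662×2.22)/(2.88+0.662) = 23.50/3.542 = 6.635 mg/L.
Mixed L₀ = (2.88×1.37 + 0.662×209)/(3.542) = 142.3/3.542 = 40.18 mg/L.
Initial deficit D₀ = C_s − DO₀ = 10.1 − 6.635 = 3.465 mg/L.
D(1.57) = [0.154×40.18/(1.23−0.154)](e^(−0.154×1.57) − e^(−1.23×1.57)) + 3.465 e^(−1.23×1.57)
= 5.750 × (0.7852 − 0.1450) + 3.465 × 0.1450 = 4.184 mg/L.
DO = 10.1 − 4.184 = 5.916 mg/L.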